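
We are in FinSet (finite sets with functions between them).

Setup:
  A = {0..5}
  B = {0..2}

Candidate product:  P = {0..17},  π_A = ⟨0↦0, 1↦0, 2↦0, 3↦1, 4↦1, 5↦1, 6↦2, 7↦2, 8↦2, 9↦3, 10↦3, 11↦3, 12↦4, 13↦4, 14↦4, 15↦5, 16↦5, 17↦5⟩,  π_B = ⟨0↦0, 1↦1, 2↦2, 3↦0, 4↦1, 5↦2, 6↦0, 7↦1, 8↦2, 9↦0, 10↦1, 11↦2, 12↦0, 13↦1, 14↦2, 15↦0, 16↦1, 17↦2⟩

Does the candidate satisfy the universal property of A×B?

Answer: VALID PRODUCT

Trace:
|A|·|B| = 6·3 = 18;  |P| = 18
Check the pairing map k ↦ (π_A(k), π_B(k)):
  0 ↦ (0,0)
  1 ↦ (0,1)
  2 ↦ (0,2)
  3 ↦ (1,0)
  4 ↦ (1,1)
  5 ↦ (1,2)
  6 ↦ (2,0)
  7 ↦ (2,1)
  8 ↦ (2,2)
  9 ↦ (3,0)
  10 ↦ (3,1)
  11 ↦ (3,2)
  12 ↦ (4,0)
  13 ↦ (4,1)
  14 ↦ (4,2)
  15 ↦ (5,0)
  16 ↦ (5,1)
  17 ↦ (5,2)
distinct pairs in image: 18 / 18 needed
  → bijection onto A×B; projections well-typed.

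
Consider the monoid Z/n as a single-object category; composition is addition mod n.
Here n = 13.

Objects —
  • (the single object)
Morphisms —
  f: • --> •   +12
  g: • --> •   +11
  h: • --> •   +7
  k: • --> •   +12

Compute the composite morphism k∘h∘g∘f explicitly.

  0 +12≡12 +11≡10 +7≡4 +12≡3  (mod 13)
composite: +3

Answer: +3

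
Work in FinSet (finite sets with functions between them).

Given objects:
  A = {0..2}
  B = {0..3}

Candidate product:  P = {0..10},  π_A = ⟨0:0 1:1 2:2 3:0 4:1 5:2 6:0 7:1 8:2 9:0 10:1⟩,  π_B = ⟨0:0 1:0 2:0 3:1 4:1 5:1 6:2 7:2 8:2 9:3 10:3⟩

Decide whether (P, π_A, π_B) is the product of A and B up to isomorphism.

|A|·|B| = 3·4 = 12;  |P| = 11
  → cardinalities differ; no bijection possible.

Answer: NOT A VALID PRODUCT — |P|=11 ≠ |A|·|B|=12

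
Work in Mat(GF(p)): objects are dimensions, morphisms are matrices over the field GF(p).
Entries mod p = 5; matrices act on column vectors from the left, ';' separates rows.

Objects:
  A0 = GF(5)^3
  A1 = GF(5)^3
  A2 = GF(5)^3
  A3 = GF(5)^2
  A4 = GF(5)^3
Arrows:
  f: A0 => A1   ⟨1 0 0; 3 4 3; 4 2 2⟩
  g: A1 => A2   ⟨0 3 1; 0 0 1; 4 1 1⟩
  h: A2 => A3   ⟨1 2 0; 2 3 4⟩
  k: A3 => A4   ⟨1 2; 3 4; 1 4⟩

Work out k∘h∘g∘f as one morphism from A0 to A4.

  e0=(1,0,0) f=>(1,3,4) g=>(3,4,1) h=>(1,2) k=>(0,1,4)
  e1=(0,1,0) f=>(0,4,2) g=>(4,2,1) h=>(3,3) k=>(4,1,0)
  e2=(0,0,1) f=>(0,3,2) g=>(1,2,0) h=>(0,3) k=>(1,2,2)
⟦path⟧: ⟨0 4 1; 1 1 2; 4 0 2⟩

Answer: ⟨0 4 1; 1 1 2; 4 0 2⟩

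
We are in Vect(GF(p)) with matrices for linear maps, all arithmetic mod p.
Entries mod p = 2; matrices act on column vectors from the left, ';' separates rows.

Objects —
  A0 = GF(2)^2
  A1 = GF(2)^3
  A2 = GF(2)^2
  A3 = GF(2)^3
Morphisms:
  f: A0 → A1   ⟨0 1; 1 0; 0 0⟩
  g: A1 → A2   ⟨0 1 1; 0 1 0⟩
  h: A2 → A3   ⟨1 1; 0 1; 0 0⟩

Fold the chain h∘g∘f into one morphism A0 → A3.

Answer: ⟨0 0; 1 0; 0 0⟩

Trace:
  e0=[1,0] f→[0,1,0] g→[1,1] h→[0,1,0]
  e1=[0,1] f→[1,0,0] g→[0,0] h→[0,0,0]
⟦path⟧: ⟨0 0; 1 0; 0 0⟩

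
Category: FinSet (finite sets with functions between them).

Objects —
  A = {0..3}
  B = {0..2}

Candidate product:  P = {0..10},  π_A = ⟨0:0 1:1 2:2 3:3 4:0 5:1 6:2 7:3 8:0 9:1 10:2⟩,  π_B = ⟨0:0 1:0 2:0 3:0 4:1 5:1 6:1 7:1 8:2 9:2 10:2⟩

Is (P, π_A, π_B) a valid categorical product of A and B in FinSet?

|A|·|B| = 4·3 = 12;  |P| = 11
  → cardinalities differ; no bijection possible.

Answer: NOT A VALID PRODUCT — |P|=11 ≠ |A|·|B|=12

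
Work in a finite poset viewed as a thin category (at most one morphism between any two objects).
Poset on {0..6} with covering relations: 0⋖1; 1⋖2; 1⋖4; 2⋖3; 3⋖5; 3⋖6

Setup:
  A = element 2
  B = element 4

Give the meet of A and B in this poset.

Answer: A∧B = 1

Trace:
Lower bounds of A=2 and B=4: {0,1}
  0 ⊑ 1
  1 ⊑ 1
glb = 1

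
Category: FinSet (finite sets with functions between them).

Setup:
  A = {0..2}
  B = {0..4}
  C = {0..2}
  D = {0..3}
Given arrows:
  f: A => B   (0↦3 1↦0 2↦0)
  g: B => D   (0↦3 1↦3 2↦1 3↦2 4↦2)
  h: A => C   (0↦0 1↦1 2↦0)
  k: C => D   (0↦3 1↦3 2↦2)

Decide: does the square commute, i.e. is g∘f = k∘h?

1) trace f;g:
  0 f=>3 g=>2
  1 f=>0 g=>3
  2 f=>0 g=>3
  composite₁ = (0↦2 1↦3 2↦3)
2) trace h;k:
  0 h=>0 k=>3
  1 h=>1 k=>3
  2 h=>0 k=>3
  composite₂ = (0↦3 1↦3 2↦3)
Equal? NO — does not commute

Answer: DOES NOT COMMUTE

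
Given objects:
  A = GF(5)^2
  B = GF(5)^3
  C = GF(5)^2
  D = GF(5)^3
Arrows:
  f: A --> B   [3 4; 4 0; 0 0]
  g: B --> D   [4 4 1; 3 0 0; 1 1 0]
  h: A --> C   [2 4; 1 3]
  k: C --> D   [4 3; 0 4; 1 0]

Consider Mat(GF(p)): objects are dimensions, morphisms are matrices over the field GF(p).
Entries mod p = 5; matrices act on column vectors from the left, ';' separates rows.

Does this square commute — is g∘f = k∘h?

1) trace f;g:
  e0=(1,0) f-->(3,4,0) g-->(3,4,2)
  e1=(0,1) f-->(4,0,0) g-->(1,2,4)
  composite₁ = [3 1; 4 2; 2 4]
2) trace h;k:
  e0=(1,0) h-->(2,1) k-->(1,4,2)
  e1=(0,1) h-->(4,3) k-->(0,2,4)
  composite₂ = [1 0; 4 2; 2 4]
Equal? distinct morphisms ✗

Answer: DOES NOT COMMUTE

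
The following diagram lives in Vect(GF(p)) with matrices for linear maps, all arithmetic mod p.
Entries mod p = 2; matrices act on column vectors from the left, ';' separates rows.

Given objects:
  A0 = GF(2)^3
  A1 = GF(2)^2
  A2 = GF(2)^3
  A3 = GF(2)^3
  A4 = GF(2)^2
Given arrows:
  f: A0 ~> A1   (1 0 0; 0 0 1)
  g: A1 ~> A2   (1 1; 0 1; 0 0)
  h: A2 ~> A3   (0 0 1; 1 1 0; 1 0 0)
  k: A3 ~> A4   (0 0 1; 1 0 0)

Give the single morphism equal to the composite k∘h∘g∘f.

Answer: (1 0 1; 0 0 0)

Work:
  e0=⟨1,0,0⟩ f~>⟨1,0⟩ g~>⟨1,0,0⟩ h~>⟨0,1,1⟩ k~>⟨1,0⟩
  e1=⟨0,1,0⟩ f~>⟨0,0⟩ g~>⟨0,0,0⟩ h~>⟨0,0,0⟩ k~>⟨0,0⟩
  e2=⟨0,0,1⟩ f~>⟨0,1⟩ g~>⟨1,1,0⟩ h~>⟨0,0,1⟩ k~>⟨1,0⟩
⟦path⟧: (1 0 1; 0 0 0)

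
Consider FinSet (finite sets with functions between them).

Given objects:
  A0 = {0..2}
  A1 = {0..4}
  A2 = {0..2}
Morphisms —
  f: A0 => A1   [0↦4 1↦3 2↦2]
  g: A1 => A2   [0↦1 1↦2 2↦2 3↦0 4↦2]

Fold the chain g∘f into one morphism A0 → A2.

Answer: [0↦2 1↦0 2↦2]

Derivation:
  0 f=>4 g=>2
  1 f=>3 g=>0
  2 f=>2 g=>2
composite: [0↦2 1↦0 2↦2]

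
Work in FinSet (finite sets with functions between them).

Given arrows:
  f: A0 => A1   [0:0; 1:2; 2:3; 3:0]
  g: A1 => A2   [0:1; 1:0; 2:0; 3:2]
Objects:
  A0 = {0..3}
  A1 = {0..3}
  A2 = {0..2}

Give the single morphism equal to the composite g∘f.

Answer: [0:1; 1:0; 2:2; 3:1]

Work:
  0 f=>0 g=>1
  1 f=>2 g=>0
  2 f=>3 g=>2
  3 f=>0 g=>1
result: [0:1; 1:0; 2:2; 3:1]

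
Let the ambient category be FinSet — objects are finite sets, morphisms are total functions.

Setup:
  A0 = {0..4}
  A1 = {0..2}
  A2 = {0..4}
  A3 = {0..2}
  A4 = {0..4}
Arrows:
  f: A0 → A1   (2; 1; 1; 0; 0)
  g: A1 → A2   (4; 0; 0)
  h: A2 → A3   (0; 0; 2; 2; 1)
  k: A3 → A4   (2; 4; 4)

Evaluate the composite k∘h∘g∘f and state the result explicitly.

Answer: (2; 2; 2; 4; 4)

Trace:
  0 f→2 g→0 h→0 k→2
  1 f→1 g→0 h→0 k→2
  2 f→1 g→0 h→0 k→2
  3 f→0 g→4 h→1 k→4
  4 f→0 g→4 h→1 k→4
composite: (2; 2; 2; 4; 4)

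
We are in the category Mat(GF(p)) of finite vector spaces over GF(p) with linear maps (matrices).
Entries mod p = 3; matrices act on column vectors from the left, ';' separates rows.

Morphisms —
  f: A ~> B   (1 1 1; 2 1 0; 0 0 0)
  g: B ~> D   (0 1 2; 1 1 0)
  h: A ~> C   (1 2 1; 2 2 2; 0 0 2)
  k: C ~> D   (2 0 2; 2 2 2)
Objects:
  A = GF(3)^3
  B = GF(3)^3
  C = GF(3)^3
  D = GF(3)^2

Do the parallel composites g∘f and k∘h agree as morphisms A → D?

Answer: COMMUTES

Work:
1) trace f;g:
  e0=[1,0,0] f~>[1,2,0] g~>[2,0]
  e1=[0,1,0] f~>[1,1,0] g~>[1,2]
  e2=[0,0,1] f~>[1,0,0] g~>[0,1]
  composite₁ = (2 1 0; 0 2 1)
2) trace h;k:
  e0=[1,0,0] h~>[1,2,0] k~>[2,0]
  e1=[0,1,0] h~>[2,2,0] k~>[1,2]
  e2=[0,0,1] h~>[1,2,2] k~>[0,1]
  composite₂ = (2 1 0; 0 2 1)
Equal? equal; square commutes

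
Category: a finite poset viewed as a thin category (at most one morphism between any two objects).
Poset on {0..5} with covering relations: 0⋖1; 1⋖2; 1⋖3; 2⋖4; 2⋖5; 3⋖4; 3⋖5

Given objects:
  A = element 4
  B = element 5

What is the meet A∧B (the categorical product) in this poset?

{x : x≤A ∧ x≤B} = {0,1,2,3}  (A=4, B=5)
  maximal lower bounds 2 and 3 are incomparable: neither 2≤3 nor 3≤2
→ no greatest lower bound exists

Answer: NO MEET EXISTS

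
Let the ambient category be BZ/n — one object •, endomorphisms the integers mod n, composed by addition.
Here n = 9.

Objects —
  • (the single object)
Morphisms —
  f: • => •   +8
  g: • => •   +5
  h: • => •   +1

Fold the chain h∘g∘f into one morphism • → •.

Answer: +5

Trace:
  0 +8≡8 +5≡4 +1≡5  (mod 9)
result: +5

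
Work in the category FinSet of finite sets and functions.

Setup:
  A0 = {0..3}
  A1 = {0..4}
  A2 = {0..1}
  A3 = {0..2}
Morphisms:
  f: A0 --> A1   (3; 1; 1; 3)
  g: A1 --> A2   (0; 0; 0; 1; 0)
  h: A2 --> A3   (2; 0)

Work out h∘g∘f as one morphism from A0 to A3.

Answer: (0; 2; 2; 0)

Derivation:
  0 f-->3 g-->1 h-->0
  1 f-->1 g-->0 h-->2
  2 f-->1 g-->0 h-->2
  3 f-->3 g-->1 h-->0
result: (0; 2; 2; 0)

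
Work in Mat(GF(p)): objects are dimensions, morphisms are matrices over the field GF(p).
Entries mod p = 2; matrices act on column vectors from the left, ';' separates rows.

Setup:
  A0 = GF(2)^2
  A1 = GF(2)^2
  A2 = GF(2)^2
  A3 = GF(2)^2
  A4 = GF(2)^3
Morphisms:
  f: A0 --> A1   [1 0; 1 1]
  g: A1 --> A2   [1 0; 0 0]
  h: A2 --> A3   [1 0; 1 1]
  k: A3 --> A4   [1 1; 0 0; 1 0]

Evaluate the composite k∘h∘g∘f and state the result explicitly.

  e0=[1,0] f-->[1,1] g-->[1,0] h-->[1,1] k-->[0,0,1]
  e1=[0,1] f-->[0,1] g-->[0,0] h-->[0,0] k-->[0,0,0]
⟦path⟧: [0 0; 0 0; 1 0]

Answer: [0 0; 0 0; 1 0]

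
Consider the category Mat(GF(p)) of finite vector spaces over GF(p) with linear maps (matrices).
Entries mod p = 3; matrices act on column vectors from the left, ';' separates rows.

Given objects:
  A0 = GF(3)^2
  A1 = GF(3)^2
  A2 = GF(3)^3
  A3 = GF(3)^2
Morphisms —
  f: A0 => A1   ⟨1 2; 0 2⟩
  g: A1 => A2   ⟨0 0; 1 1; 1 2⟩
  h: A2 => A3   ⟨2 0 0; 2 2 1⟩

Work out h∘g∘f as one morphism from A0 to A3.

  e0=[1,0] f=>[1,0] g=>[0,1,1] h=>[0,0]
  e1=[0,1] f=>[2,2] g=>[0,1,0] h=>[0,2]
⟦path⟧: ⟨0 0; 0 2⟩

Answer: ⟨0 0; 0 2⟩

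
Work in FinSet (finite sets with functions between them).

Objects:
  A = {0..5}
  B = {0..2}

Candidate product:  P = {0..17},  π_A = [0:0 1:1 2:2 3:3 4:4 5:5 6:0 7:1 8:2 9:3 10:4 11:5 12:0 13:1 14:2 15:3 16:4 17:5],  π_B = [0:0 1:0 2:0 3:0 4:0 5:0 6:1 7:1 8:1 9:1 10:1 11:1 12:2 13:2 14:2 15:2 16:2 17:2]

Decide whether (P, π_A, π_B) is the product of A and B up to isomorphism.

|A|·|B| = 6·3 = 18;  |P| = 18
Check the pairing map k ↦ (π_A(k), π_B(k)):
  0 : (0,0)
  1 : (1,0)
  2 : (2,0)
  3 : (3,0)
  4 : (4,0)
  5 : (5,0)
  6 : (0,1)
  7 : (1,1)
  8 : (2,1)
  9 : (3,1)
  10 : (4,1)
  11 : (5,1)
  12 : (0,2)
  13 : (1,2)
  14 : (2,2)
  15 : (3,2)
  16 : (4,2)
  17 : (5,2)
distinct pairs in image: 18 / 18 needed
  → bijection onto A×B; projections well-typed.

Answer: VALID PRODUCT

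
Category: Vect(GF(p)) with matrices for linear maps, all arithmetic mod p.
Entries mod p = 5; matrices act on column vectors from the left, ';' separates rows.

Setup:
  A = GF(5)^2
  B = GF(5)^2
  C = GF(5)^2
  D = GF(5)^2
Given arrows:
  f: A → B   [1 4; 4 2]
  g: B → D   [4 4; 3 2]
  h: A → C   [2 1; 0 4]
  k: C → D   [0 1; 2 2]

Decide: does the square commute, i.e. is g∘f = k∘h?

Answer: DOES NOT COMMUTE

Derivation:
Along f;g (path 1):
  e0=[1,0] f→[1,4] g→[0,1]
  e1=[0,1] f→[4,2] g→[4,1]
  composite₁ = [0 4; 1 1]
Along h;k (path 2):
  e0=[1,0] h→[2,0] k→[0,4]
  e1=[0,1] h→[1,4] k→[4,0]
  composite₂ = [0 4; 4 0]
Equal? distinct morphisms ✗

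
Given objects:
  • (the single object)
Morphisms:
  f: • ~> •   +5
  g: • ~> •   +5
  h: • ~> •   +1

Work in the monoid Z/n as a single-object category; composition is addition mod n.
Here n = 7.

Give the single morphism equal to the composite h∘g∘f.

  0 +5≡5 +5≡3 +1≡4  (mod 7)
composite: +4

Answer: +4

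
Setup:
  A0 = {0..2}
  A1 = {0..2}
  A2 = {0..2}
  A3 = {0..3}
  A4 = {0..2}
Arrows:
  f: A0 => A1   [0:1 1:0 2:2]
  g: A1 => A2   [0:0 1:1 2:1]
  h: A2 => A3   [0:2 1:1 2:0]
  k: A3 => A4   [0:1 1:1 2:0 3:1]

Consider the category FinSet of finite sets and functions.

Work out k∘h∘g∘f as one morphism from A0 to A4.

  0 f=>1 g=>1 h=>1 k=>1
  1 f=>0 g=>0 h=>2 k=>0
  2 f=>2 g=>1 h=>1 k=>1
⟦path⟧: [0:1 1:0 2:1]

Answer: [0:1 1:0 2:1]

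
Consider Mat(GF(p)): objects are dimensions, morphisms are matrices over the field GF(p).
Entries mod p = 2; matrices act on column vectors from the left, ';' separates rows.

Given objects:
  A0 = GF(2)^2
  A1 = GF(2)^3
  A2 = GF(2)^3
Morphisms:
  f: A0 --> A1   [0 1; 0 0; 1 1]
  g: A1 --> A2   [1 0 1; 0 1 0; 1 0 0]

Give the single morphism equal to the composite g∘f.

Answer: [1 0; 0 0; 0 1]

Work:
  e0=⟨1,0⟩ f-->⟨0,0,1⟩ g-->⟨1,0,0⟩
  e1=⟨0,1⟩ f-->⟨1,0,1⟩ g-->⟨0,0,1⟩
composite: [1 0; 0 0; 0 1]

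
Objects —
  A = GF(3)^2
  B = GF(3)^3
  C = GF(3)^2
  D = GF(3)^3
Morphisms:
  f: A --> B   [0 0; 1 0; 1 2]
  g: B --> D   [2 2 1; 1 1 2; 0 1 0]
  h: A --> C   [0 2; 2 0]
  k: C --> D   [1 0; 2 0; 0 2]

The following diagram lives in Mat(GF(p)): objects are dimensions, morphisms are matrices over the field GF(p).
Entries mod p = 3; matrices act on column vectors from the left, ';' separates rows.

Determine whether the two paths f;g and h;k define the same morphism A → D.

Answer: COMMUTES

Derivation:
Along f;g (path 1):
  e0=⟨1,0⟩ f-->⟨0,1,1⟩ g-->⟨0,0,1⟩
  e1=⟨0,1⟩ f-->⟨0,0,2⟩ g-->⟨2,1,0⟩
  ⟦path⟧₁ = [0 2; 0 1; 1 0]
Along h;k (path 2):
  e0=⟨1,0⟩ h-->⟨0,2⟩ k-->⟨0,0,1⟩
  e1=⟨0,1⟩ h-->⟨2,0⟩ k-->⟨2,1,0⟩
  ⟦path⟧₂ = [0 2; 0 1; 1 0]
Equal? YES — commutes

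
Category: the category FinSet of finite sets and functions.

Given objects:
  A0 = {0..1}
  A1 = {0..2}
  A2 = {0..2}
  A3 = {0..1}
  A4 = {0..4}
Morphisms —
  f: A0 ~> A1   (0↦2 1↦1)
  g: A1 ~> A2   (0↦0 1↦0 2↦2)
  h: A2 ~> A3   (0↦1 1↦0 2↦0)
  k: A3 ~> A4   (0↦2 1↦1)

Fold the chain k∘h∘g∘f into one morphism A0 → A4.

Answer: (0↦2 1↦1)

Work:
  0 f~>2 g~>2 h~>0 k~>2
  1 f~>1 g~>0 h~>1 k~>1
composite: (0↦2 1↦1)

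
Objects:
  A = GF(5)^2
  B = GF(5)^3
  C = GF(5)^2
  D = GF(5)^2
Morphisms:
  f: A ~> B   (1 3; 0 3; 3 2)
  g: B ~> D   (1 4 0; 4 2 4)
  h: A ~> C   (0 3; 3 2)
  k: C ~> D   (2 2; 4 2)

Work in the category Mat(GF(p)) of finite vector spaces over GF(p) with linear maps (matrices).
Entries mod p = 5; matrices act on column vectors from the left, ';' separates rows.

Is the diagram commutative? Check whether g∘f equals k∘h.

1) trace f;g:
  e0=⟨1,0⟩ f~>⟨1,0,3⟩ g~>⟨1,1⟩
  e1=⟨0,1⟩ f~>⟨3,3,2⟩ g~>⟨0,1⟩
  ⟦path⟧₁ = (1 0; 1 1)
2) trace h;k:
  e0=⟨1,0⟩ h~>⟨0,3⟩ k~>⟨1,1⟩
  e1=⟨0,1⟩ h~>⟨3,2⟩ k~>⟨0,1⟩
  ⟦path⟧₂ = (1 0; 1 1)
Equal? equal; square commutes

Answer: COMMUTES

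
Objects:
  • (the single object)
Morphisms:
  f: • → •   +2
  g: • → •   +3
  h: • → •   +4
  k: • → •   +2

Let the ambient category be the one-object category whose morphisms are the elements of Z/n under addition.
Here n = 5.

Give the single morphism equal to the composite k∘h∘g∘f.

Answer: +1

Derivation:
  0 +2≡2 +3≡0 +4≡4 +2≡1  (mod 5)
result: +1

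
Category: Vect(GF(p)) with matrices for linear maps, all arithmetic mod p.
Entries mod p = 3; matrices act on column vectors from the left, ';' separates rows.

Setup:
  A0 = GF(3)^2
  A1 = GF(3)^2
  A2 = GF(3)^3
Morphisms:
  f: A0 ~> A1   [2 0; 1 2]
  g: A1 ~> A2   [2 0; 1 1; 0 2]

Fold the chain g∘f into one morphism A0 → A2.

  e0=[1,0] f~>[2,1] g~>[1,0,2]
  e1=[0,1] f~>[0,2] g~>[0,2,1]
composite: [1 0; 0 2; 2 1]

Answer: [1 0; 0 2; 2 1]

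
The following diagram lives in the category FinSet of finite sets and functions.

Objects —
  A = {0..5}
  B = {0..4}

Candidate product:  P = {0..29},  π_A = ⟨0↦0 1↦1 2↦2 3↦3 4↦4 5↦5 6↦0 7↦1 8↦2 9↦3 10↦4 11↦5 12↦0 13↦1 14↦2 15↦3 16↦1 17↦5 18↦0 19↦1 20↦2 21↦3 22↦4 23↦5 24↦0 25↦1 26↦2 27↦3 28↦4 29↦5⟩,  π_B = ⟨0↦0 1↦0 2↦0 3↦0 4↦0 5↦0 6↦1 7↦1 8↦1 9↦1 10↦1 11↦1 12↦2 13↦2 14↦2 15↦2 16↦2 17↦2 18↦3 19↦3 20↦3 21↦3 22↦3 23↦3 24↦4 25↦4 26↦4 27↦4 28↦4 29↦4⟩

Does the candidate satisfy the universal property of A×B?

Answer: NOT A VALID PRODUCT — duplicate pair at indices 13,16

Trace:
|A|·|B| = 6·5 = 30;  |P| = 30
Check the pairing map k ↦ (π_A(k), π_B(k)):
  0 ↦ (0,0)
  1 ↦ (1,0)
  2 ↦ (2,0)
  3 ↦ (3,0)
  4 ↦ (4,0)
  5 ↦ (5,0)
  6 ↦ (0,1)
  7 ↦ (1,1)
  8 ↦ (2,1)
  9 ↦ (3,1)
  10 ↦ (4,1)
  11 ↦ (5,1)
  12 ↦ (0,2)
  13 ↦ (1,2)
  14 ↦ (2,2)
  15 ↦ (3,2)
  16 ↦ (1,2)  ✗ repeats pair of k=13
  17 ↦ (5,2)
  18 ↦ (0,3)
  19 ↦ (1,3)
  20 ↦ (2,3)
  21 ↦ (3,3)
  22 ↦ (4,3)
  23 ↦ (5,3)
  24 ↦ (0,4)
  25 ↦ (1,4)
  26 ↦ (2,4)
  27 ↦ (3,4)
  28 ↦ (4,4)
  29 ↦ (5,4)
distinct pairs in image: 29 / 30 needed
  → (1,2) hit at k=13 and k=16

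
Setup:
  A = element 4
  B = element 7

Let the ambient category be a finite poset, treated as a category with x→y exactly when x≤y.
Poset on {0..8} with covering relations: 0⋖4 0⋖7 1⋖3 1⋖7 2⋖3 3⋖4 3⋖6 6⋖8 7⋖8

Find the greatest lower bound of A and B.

Answer: NO MEET EXISTS

Trace:
Lower bounds of A=4 and B=7: {0,1}
  maximal lower bounds 0 and 1 are incomparable: neither 0≤1 nor 1≤0
→ no greatest lower bound exists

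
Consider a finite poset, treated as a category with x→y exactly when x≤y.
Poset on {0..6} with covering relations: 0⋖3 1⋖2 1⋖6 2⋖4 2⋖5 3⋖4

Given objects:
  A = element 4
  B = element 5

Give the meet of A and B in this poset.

Common predecessors of 4,5: {1,2}
  1 ⊑ 2
  2 ⊑ 2
glb = 2

Answer: A∧B = 2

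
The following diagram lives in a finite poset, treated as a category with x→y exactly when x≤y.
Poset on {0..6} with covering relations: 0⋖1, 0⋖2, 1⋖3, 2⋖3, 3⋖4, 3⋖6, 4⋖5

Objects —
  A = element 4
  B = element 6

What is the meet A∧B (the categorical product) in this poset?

Answer: A∧B = 3

Derivation:
{x : x⊑A ∧ x⊑B} = {0,1,2,3}  (A=4, B=6)
  0 ⊑ 3
  1 ⊑ 3
  2 ⊑ 3
  3 ⊑ 3
glb = 3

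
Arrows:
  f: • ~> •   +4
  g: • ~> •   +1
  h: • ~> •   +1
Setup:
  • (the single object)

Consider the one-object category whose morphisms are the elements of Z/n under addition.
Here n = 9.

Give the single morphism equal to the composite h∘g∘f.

  0 +4≡4 +1≡5 +1≡6  (mod 9)
composite: +6

Answer: +6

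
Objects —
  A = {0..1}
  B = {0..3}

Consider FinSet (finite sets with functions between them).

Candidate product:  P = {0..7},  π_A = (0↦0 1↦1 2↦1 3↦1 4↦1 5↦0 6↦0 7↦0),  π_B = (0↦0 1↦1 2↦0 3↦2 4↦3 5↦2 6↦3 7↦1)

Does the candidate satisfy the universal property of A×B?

Answer: VALID PRODUCT

Derivation:
|A|·|B| = 2·4 = 8;  |P| = 8
Check the pairing map k ↦ (π_A(k), π_B(k)):
  0 ↦ (0,0)
  1 ↦ (1,1)
  2 ↦ (1,0)
  3 ↦ (1,2)
  4 ↦ (1,3)
  5 ↦ (0,2)
  6 ↦ (0,3)
  7 ↦ (0,1)
distinct pairs in image: 8 / 8 needed
  → bijection onto A×B; projections well-typed.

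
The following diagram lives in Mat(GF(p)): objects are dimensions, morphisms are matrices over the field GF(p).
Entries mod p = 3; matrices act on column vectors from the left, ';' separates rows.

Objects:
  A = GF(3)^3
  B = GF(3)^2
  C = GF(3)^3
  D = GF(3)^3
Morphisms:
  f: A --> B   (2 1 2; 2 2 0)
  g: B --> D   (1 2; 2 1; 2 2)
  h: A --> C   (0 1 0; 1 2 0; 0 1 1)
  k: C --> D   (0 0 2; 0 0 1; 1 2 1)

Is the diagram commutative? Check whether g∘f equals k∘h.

1) trace f;g:
  e0=[1,0,0] f-->[2,2] g-->[0,0,2]
  e1=[0,1,0] f-->[1,2] g-->[2,1,0]
  e2=[0,0,1] f-->[2,0] g-->[2,1,1]
  composite₁ = (0 2 2; 0 1 1; 2 0 1)
2) trace h;k:
  e0=[1,0,0] h-->[0,1,0] k-->[0,0,2]
  e1=[0,1,0] h-->[1,2,1] k-->[2,1,0]
  e2=[0,0,1] h-->[0,0,1] k-->[2,1,1]
  composite₂ = (0 2 2; 0 1 1; 2 0 1)
Equal? YES — commutes

Answer: COMMUTES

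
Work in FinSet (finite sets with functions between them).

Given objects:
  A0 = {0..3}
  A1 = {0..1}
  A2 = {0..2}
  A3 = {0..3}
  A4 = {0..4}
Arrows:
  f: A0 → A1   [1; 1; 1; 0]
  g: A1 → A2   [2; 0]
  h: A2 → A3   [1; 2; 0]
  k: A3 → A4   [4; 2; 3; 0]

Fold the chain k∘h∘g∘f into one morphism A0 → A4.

Answer: [2; 2; 2; 4]

Work:
  0 f→1 g→0 h→1 k→2
  1 f→1 g→0 h→1 k→2
  2 f→1 g→0 h→1 k→2
  3 f→0 g→2 h→0 k→4
composite: [2; 2; 2; 4]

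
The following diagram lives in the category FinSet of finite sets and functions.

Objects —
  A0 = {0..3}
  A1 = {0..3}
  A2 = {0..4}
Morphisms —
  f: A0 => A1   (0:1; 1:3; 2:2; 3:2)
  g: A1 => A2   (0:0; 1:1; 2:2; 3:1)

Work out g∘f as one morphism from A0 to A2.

  0 f=>1 g=>1
  1 f=>3 g=>1
  2 f=>2 g=>2
  3 f=>2 g=>2
result: (0:1; 1:1; 2:2; 3:2)

Answer: (0:1; 1:1; 2:2; 3:2)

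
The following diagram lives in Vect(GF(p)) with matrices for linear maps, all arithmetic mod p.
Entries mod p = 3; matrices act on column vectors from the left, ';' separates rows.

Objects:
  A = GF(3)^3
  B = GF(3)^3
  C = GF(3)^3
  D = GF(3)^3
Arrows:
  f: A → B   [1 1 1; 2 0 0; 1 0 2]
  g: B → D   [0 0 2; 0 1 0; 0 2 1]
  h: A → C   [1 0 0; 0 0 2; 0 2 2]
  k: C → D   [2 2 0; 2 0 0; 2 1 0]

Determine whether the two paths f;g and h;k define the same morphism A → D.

Along f;g (path 1):
  e0=⟨1,0,0⟩ f→⟨1,2,1⟩ g→⟨2,2,2⟩
  e1=⟨0,1,0⟩ f→⟨1,0,0⟩ g→⟨0,0,0⟩
  e2=⟨0,0,1⟩ f→⟨1,0,2⟩ g→⟨1,0,2⟩
  ⟦path⟧₁ = [2 0 1; 2 0 0; 2 0 2]
Along h;k (path 2):
  e0=⟨1,0,0⟩ h→⟨1,0,0⟩ k→⟨2,2,2⟩
  e1=⟨0,1,0⟩ h→⟨0,0,2⟩ k→⟨0,0,0⟩
  e2=⟨0,0,1⟩ h→⟨0,2,2⟩ k→⟨1,0,2⟩
  ⟦path⟧₂ = [2 0 1; 2 0 0; 2 0 2]
Equal? same morphism ✓

Answer: COMMUTES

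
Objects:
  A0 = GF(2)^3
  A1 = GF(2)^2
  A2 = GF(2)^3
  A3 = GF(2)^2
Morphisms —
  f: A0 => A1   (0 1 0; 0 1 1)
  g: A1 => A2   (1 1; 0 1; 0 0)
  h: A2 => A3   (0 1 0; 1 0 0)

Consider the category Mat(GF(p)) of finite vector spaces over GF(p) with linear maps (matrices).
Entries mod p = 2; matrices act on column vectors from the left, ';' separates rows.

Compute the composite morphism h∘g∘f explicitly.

Answer: (0 1 1; 0 0 1)

Trace:
  e0=[1,0,0] f=>[0,0] g=>[0,0,0] h=>[0,0]
  e1=[0,1,0] f=>[1,1] g=>[0,1,0] h=>[1,0]
  e2=[0,0,1] f=>[0,1] g=>[1,1,0] h=>[1,1]
composite: (0 1 1; 0 0 1)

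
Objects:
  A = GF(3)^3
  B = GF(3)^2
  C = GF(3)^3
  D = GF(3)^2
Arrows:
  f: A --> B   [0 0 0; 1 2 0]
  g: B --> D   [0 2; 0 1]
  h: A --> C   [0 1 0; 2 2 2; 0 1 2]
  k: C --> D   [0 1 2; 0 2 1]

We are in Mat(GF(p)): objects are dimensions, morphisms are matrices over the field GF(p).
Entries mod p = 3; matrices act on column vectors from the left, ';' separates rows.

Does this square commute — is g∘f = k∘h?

Answer: COMMUTES

Derivation:
Along f;g (path 1):
  e0=⟨1,0,0⟩ f-->⟨0,1⟩ g-->⟨2,1⟩
  e1=⟨0,1,0⟩ f-->⟨0,2⟩ g-->⟨1,2⟩
  e2=⟨0,0,1⟩ f-->⟨0,0⟩ g-->⟨0,0⟩
  composite₁ = [2 1 0; 1 2 0]
Along h;k (path 2):
  e0=⟨1,0,0⟩ h-->⟨0,2,0⟩ k-->⟨2,1⟩
  e1=⟨0,1,0⟩ h-->⟨1,2,1⟩ k-->⟨1,2⟩
  e2=⟨0,0,1⟩ h-->⟨0,2,2⟩ k-->⟨0,0⟩
  composite₂ = [2 1 0; 1 2 0]
Equal? same morphism ✓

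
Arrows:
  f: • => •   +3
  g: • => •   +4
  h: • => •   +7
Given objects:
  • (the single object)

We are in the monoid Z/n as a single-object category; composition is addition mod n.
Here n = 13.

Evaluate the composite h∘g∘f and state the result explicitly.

  0 +3≡3 +4≡7 +7≡1  (mod 13)
result: +1

Answer: +1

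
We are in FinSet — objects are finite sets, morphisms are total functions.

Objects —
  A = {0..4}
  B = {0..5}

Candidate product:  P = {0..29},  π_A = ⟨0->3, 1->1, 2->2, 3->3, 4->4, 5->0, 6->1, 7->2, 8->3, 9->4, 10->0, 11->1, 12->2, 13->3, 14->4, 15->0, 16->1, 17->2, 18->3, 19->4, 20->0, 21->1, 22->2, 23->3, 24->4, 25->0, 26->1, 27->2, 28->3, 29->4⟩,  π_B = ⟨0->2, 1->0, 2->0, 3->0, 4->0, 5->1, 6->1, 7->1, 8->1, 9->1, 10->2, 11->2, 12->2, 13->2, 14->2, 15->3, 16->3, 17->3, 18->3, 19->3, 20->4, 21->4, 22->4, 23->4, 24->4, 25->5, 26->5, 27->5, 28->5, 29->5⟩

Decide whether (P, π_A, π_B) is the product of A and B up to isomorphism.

Answer: NOT A VALID PRODUCT — duplicate pair at indices 13,0

Work:
|A|·|B| = 5·6 = 30;  |P| = 30
Check the pairing map k ↦ (π_A(k), π_B(k)):
  0 -> (3,2)
  1 -> (1,0)
  2 -> (2,0)
  3 -> (3,0)
  4 -> (4,0)
  5 -> (0,1)
  6 -> (1,1)
  7 -> (2,1)
  8 -> (3,1)
  9 -> (4,1)
  10 -> (0,2)
  11 -> (1,2)
  12 -> (2,2)
  13 -> (3,2)  ✗ repeats pair of k=0
  14 -> (4,2)
  15 -> (0,3)
  16 -> (1,3)
  17 -> (2,3)
  18 -> (3,3)
  19 -> (4,3)
  20 -> (0,4)
  21 -> (1,4)
  22 -> (2,4)
  23 -> (3,4)
  24 -> (4,4)
  25 -> (0,5)
  26 -> (1,5)
  27 -> (2,5)
  28 -> (3,5)
  29 -> (4,5)
distinct pairs in image: 29 / 30 needed
  → (3,2) hit at k=0 and k=13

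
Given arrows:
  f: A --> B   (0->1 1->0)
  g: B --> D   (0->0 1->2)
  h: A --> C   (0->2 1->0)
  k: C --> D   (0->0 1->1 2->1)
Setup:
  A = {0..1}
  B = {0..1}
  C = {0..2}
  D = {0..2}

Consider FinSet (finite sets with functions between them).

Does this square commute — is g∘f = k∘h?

Answer: DOES NOT COMMUTE

Work:
Along f;g (path 1):
  0 f-->1 g-->2
  1 f-->0 g-->0
  result₁ = (0->2 1->0)
Along h;k (path 2):
  0 h-->2 k-->1
  1 h-->0 k-->0
  result₂ = (0->1 1->0)
Equal? NO — does not commute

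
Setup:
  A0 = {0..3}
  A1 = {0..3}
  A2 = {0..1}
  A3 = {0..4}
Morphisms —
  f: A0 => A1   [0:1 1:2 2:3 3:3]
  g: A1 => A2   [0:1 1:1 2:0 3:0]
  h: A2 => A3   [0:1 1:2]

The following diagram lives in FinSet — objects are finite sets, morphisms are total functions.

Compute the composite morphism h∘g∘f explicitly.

Answer: [0:2 1:1 2:1 3:1]

Trace:
  0 f=>1 g=>1 h=>2
  1 f=>2 g=>0 h=>1
  2 f=>3 g=>0 h=>1
  3 f=>3 g=>0 h=>1
⟦path⟧: [0:2 1:1 2:1 3:1]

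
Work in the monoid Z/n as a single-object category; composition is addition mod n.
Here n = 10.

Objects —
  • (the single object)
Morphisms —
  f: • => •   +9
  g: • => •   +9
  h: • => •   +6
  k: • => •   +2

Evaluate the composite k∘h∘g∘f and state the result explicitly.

  0 +9≡9 +9≡8 +6≡4 +2≡6  (mod 10)
result: +6

Answer: +6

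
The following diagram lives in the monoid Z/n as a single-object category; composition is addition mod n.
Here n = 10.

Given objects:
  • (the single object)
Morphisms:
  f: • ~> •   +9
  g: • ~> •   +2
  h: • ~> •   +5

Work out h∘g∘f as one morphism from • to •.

  0 +9≡9 +2≡1 +5≡6  (mod 10)
composite: +6

Answer: +6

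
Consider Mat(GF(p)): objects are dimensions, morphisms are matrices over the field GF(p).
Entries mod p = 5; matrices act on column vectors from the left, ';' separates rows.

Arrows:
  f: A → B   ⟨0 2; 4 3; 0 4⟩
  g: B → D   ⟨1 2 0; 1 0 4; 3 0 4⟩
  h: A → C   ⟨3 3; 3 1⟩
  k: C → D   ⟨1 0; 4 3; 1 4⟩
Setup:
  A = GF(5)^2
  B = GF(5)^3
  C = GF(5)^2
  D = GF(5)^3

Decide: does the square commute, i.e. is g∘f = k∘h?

Answer: DOES NOT COMMUTE

Work:
Along f;g (path 1):
  e0=[1,0] f→[0,4,0] g→[3,0,0]
  e1=[0,1] f→[2,3,4] g→[3,3,2]
  composite₁ = ⟨3 3; 0 3; 0 2⟩
Along h;k (path 2):
  e0=[1,0] h→[3,3] k→[3,1,0]
  e1=[0,1] h→[3,1] k→[3,0,2]
  composite₂ = ⟨3 3; 1 0; 0 2⟩
Equal? differ; not commutative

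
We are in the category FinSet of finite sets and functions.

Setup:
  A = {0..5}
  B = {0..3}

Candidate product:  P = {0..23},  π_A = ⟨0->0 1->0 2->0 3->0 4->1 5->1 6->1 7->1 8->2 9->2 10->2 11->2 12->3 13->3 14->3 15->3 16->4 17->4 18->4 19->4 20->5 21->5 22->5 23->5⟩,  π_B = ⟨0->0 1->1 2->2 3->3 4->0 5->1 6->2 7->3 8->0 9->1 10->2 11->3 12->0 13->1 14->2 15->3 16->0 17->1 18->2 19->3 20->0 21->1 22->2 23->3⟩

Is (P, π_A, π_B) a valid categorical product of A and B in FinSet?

Answer: VALID PRODUCT

Trace:
|A|·|B| = 6·4 = 24;  |P| = 24
Check the pairing map k ↦ (π_A(k), π_B(k)):
  0 -> (0,0)
  1 -> (0,1)
  2 -> (0,2)
  3 -> (0,3)
  4 -> (1,0)
  5 -> (1,1)
  6 -> (1,2)
  7 -> (1,3)
  8 -> (2,0)
  9 -> (2,1)
  10 -> (2,2)
  11 -> (2,3)
  12 -> (3,0)
  13 -> (3,1)
  14 -> (3,2)
  15 -> (3,3)
  16 -> (4,0)
  17 -> (4,1)
  18 -> (4,2)
  19 -> (4,3)
  20 -> (5,0)
  21 -> (5,1)
  22 -> (5,2)
  23 -> (5,3)
distinct pairs in image: 24 / 24 needed
  → bijection onto A×B; projections well-typed.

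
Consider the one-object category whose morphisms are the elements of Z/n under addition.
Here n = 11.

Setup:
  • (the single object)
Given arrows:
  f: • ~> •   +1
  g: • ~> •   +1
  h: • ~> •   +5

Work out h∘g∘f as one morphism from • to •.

  0 +1≡1 +1≡2 +5≡7  (mod 11)
composite: +7

Answer: +7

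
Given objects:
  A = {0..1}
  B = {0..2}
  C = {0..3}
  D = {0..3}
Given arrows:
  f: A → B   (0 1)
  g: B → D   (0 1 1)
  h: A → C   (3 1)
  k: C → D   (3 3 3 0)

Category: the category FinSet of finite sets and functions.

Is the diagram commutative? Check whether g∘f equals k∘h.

1) trace f;g:
  0 f→0 g→0
  1 f→1 g→1
  result₁ = (0 1)
2) trace h;k:
  0 h→3 k→0
  1 h→1 k→3
  result₂ = (0 3)
Equal? differ; not commutative

Answer: DOES NOT COMMUTE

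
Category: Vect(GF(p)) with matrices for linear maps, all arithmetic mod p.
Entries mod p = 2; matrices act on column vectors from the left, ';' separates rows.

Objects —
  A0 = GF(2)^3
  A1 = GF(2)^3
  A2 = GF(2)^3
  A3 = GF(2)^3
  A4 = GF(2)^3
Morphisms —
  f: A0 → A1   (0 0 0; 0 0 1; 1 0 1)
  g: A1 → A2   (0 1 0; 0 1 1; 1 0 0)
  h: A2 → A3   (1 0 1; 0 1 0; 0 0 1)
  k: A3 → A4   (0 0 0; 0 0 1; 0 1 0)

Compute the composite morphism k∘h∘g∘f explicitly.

  e0=[1,0,0] f→[0,0,1] g→[0,1,0] h→[0,1,0] k→[0,0,1]
  e1=[0,1,0] f→[0,0,0] g→[0,0,0] h→[0,0,0] k→[0,0,0]
  e2=[0,0,1] f→[0,1,1] g→[1,0,0] h→[1,0,0] k→[0,0,0]
composite: (0 0 0; 0 0 0; 1 0 0)

Answer: (0 0 0; 0 0 0; 1 0 0)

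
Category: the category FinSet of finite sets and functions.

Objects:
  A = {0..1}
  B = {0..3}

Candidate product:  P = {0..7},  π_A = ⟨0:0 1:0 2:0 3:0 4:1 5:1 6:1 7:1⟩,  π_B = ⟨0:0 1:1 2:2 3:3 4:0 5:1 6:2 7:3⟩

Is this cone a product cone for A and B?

|A|·|B| = 2·4 = 8;  |P| = 8
Check the pairing map k ↦ (π_A(k), π_B(k)):
  0 : (0,0)
  1 : (0,1)
  2 : (0,2)
  3 : (0,3)
  4 : (1,0)
  5 : (1,1)
  6 : (1,2)
  7 : (1,3)
distinct pairs in image: 8 / 8 needed
  → bijection onto A×B; projections well-typed.

Answer: VALID PRODUCT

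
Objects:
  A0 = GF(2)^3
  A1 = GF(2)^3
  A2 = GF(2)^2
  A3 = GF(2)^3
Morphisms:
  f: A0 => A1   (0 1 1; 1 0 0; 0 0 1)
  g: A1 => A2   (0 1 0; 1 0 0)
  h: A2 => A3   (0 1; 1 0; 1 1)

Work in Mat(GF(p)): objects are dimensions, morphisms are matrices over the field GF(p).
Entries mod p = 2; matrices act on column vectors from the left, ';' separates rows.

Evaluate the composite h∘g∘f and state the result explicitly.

Answer: (0 1 1; 1 0 0; 1 1 1)

Work:
  e0=[1,0,0] f=>[0,1,0] g=>[1,0] h=>[0,1,1]
  e1=[0,1,0] f=>[1,0,0] g=>[0,1] h=>[1,0,1]
  e2=[0,0,1] f=>[1,0,1] g=>[0,1] h=>[1,0,1]
composite: (0 1 1; 1 0 0; 1 1 1)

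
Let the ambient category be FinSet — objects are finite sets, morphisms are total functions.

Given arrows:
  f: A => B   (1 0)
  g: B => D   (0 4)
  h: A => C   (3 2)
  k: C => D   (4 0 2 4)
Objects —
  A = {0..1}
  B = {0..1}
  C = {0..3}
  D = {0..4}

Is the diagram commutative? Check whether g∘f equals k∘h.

Path 1 = f;g:
  0 f=>1 g=>4
  1 f=>0 g=>0
  ⟦path⟧₁ = (4 0)
Path 2 = h;k:
  0 h=>3 k=>4
  1 h=>2 k=>2
  ⟦path⟧₂ = (4 2)
Equal? distinct morphisms ✗

Answer: DOES NOT COMMUTE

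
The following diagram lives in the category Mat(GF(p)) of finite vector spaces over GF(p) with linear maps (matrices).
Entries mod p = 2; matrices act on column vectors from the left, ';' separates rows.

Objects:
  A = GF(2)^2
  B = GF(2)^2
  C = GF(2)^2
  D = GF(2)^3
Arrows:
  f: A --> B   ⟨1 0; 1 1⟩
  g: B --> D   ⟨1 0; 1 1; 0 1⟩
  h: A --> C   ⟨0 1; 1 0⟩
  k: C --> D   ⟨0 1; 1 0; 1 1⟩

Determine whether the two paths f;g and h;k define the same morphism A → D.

Answer: COMMUTES

Trace:
Path 1 = f;g:
  e0=⟨1,0⟩ f-->⟨1,1⟩ g-->⟨1,0,1⟩
  e1=⟨0,1⟩ f-->⟨0,1⟩ g-->⟨0,1,1⟩
  composite₁ = ⟨1 0; 0 1; 1 1⟩
Path 2 = h;k:
  e0=⟨1,0⟩ h-->⟨0,1⟩ k-->⟨1,0,1⟩
  e1=⟨0,1⟩ h-->⟨1,0⟩ k-->⟨0,1,1⟩
  composite₂ = ⟨1 0; 0 1; 1 1⟩
Equal? YES — commutes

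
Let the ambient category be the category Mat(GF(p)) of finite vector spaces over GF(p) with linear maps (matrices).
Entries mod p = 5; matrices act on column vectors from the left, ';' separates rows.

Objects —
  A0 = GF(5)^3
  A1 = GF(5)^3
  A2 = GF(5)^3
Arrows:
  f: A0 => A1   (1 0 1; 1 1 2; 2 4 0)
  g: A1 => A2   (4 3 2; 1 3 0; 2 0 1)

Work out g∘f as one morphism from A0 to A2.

  e0=(1,0,0) f=>(1,1,2) g=>(1,4,4)
  e1=(0,1,0) f=>(0,1,4) g=>(1,3,4)
  e2=(0,0,1) f=>(1,2,0) g=>(0,2,2)
⟦path⟧: (1 1 0; 4 3 2; 4 4 2)

Answer: (1 1 0; 4 3 2; 4 4 2)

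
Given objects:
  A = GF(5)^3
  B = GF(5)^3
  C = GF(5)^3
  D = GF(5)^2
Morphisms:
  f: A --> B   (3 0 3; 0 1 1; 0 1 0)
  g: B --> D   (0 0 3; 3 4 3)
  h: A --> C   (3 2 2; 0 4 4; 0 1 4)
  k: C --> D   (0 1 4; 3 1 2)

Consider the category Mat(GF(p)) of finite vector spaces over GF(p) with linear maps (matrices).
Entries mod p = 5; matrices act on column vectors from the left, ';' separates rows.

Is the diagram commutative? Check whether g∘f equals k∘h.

Answer: COMMUTES

Derivation:
1) trace f;g:
  e0=[1,0,0] f-->[3,0,0] g-->[0,4]
  e1=[0,1,0] f-->[0,1,1] g-->[3,2]
  e2=[0,0,1] f-->[3,1,0] g-->[0,3]
  result₁ = (0 3 0; 4 2 3)
2) trace h;k:
  e0=[1,0,0] h-->[3,0,0] k-->[0,4]
  e1=[0,1,0] h-->[2,4,1] k-->[3,2]
  e2=[0,0,1] h-->[2,4,4] k-->[0,3]
  result₂ = (0 3 0; 4 2 3)
Equal? YES — commutes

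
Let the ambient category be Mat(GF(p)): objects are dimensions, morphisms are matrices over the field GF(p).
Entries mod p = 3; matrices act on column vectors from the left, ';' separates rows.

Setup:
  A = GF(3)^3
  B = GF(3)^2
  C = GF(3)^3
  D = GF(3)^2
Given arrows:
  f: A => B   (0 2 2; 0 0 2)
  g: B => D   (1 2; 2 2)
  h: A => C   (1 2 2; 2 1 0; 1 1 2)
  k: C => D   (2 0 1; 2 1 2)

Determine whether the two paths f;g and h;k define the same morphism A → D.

Path 1 = f;g:
  e0=(1,0,0) f=>(0,0) g=>(0,0)
  e1=(0,1,0) f=>(2,0) g=>(2,1)
  e2=(0,0,1) f=>(2,2) g=>(0,2)
  composite₁ = (0 2 0; 0 1 2)
Path 2 = h;k:
  e0=(1,0,0) h=>(1,2,1) k=>(0,0)
  e1=(0,1,0) h=>(2,1,1) k=>(2,1)
  e2=(0,0,1) h=>(2,0,2) k=>(0,2)
  composite₂ = (0 2 0; 0 1 2)
Equal? same morphism ✓

Answer: COMMUTES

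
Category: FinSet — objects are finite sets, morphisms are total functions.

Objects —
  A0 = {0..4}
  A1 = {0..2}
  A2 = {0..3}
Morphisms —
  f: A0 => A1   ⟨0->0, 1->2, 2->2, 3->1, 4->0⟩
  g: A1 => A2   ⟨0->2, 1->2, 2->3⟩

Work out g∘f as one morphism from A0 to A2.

Answer: ⟨0->2, 1->3, 2->3, 3->2, 4->2⟩

Derivation:
  0 f=>0 g=>2
  1 f=>2 g=>3
  2 f=>2 g=>3
  3 f=>1 g=>2
  4 f=>0 g=>2
⟦path⟧: ⟨0->2, 1->3, 2->3, 3->2, 4->2⟩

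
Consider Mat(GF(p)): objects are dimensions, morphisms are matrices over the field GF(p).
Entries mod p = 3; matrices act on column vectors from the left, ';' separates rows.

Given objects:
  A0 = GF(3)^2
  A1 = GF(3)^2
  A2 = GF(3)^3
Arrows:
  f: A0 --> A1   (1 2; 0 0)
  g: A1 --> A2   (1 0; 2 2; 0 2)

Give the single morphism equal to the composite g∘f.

  e0=[1,0] f-->[1,0] g-->[1,2,0]
  e1=[0,1] f-->[2,0] g-->[2,1,0]
result: (1 2; 2 1; 0 0)

Answer: (1 2; 2 1; 0 0)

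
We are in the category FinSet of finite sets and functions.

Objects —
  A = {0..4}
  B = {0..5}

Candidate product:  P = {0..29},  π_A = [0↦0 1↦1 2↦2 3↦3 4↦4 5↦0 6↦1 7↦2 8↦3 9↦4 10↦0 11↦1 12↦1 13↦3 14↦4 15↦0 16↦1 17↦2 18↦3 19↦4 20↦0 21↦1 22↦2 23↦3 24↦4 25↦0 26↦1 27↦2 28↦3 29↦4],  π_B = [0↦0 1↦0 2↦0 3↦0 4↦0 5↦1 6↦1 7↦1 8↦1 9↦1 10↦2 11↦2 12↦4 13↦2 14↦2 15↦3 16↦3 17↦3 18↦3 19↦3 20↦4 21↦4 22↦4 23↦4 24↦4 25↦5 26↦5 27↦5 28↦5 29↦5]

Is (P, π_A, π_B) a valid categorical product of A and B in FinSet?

|A|·|B| = 5·6 = 30;  |P| = 30
Check the pairing map k ↦ (π_A(k), π_B(k)):
  0 ↦ (0,0)
  1 ↦ (1,0)
  2 ↦ (2,0)
  3 ↦ (3,0)
  4 ↦ (4,0)
  5 ↦ (0,1)
  6 ↦ (1,1)
  7 ↦ (2,1)
  8 ↦ (3,1)
  9 ↦ (4,1)
  10 ↦ (0,2)
  11 ↦ (1,2)
  12 ↦ (1,4)
  13 ↦ (3,2)
  14 ↦ (4,2)
  15 ↦ (0,3)
  16 ↦ (1,3)
  17 ↦ (2,3)
  18 ↦ (3,3)
  19 ↦ (4,3)
  20 ↦ (0,4)
  21 ↦ (1,4)  ✗ repeats pair of k=12
  22 ↦ (2,4)
  23 ↦ (3,4)
  24 ↦ (4,4)
  25 ↦ (0,5)
  26 ↦ (1,5)
  27 ↦ (2,5)
  28 ↦ (3,5)
  29 ↦ (4,5)
distinct pairs in image: 29 / 30 needed
  → (1,4) hit at k=12 and k=21

Answer: NOT A VALID PRODUCT — duplicate pair at indices 21,12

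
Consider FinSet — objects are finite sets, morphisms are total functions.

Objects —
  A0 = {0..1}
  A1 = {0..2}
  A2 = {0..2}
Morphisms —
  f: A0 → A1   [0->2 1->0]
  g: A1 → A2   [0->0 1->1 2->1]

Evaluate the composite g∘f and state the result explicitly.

Answer: [0->1 1->0]

Trace:
  0 f→2 g→1
  1 f→0 g→0
composite: [0->1 1->0]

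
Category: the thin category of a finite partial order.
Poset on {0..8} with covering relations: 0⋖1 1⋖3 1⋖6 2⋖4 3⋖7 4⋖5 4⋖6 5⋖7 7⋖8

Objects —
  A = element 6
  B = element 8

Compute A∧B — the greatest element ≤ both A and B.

Lower bounds of A=6 and B=8: {0,1,2,4}
  maximal lower bounds 1 and 4 are incomparable: neither 1⊑4 nor 4⊑1
→ no greatest lower bound exists

Answer: NO MEET EXISTS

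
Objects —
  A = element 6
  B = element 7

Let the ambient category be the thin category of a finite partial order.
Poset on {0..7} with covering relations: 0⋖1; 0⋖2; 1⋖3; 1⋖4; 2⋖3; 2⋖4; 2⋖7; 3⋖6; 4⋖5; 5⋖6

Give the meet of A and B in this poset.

Lower bounds of A=6 and B=7: {0,2}
  0 ≤ 2
  2 ≤ 2
glb = 2

Answer: A∧B = 2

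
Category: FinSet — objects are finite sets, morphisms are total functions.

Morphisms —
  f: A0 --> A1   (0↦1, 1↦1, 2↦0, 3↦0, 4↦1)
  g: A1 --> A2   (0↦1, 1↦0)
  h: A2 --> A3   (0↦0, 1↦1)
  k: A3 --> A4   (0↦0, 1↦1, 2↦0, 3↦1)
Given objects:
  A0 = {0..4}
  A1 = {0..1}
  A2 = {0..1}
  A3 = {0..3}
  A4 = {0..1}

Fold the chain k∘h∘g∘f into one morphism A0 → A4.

Answer: (0↦0, 1↦0, 2↦1, 3↦1, 4↦0)

Work:
  0 f-->1 g-->0 h-->0 k-->0
  1 f-->1 g-->0 h-->0 k-->0
  2 f-->0 g-->1 h-->1 k-->1
  3 f-->0 g-->1 h-->1 k-->1
  4 f-->1 g-->0 h-->0 k-->0
⟦path⟧: (0↦0, 1↦0, 2↦1, 3↦1, 4↦0)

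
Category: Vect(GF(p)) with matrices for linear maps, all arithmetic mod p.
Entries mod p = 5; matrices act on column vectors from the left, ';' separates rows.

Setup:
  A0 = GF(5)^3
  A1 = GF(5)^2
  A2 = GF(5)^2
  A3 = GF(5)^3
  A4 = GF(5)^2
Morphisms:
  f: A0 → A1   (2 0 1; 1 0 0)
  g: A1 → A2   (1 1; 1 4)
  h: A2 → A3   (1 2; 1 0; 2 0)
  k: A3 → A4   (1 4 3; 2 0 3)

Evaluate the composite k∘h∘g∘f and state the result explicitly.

  e0=[1,0,0] f→[2,1] g→[3,1] h→[0,3,1] k→[0,3]
  e1=[0,1,0] f→[0,0] g→[0,0] h→[0,0,0] k→[0,0]
  e2=[0,0,1] f→[1,0] g→[1,1] h→[3,1,2] k→[3,2]
composite: (0 0 3; 3 0 2)

Answer: (0 0 3; 3 0 2)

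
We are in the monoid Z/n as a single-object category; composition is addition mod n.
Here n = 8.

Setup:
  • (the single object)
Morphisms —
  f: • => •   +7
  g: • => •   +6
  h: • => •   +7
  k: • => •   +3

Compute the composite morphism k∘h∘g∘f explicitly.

Answer: +7

Trace:
  0 +7≡7 +6≡5 +7≡4 +3≡7  (mod 8)
composite: +7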